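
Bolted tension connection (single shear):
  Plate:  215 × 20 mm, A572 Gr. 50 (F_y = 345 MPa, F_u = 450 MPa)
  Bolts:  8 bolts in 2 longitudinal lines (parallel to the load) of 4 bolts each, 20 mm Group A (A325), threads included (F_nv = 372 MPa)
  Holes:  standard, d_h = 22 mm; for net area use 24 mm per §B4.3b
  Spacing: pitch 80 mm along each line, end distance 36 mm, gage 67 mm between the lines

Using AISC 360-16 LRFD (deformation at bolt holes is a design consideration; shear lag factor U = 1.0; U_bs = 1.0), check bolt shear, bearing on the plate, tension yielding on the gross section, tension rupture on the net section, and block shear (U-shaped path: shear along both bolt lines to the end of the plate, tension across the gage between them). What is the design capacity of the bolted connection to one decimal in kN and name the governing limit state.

Bolt shear: A_b = π(20)²/4 = 314.16 mm². φR_n = 0.75 × 372 × 314.16 × 8 × 1 = 701.2 kN.
Bearing (20 mm plate, F_u = 450 MPa): end bolts L_c = 36 − 22/2 = 25, R_n = min(1.2×25×20×450, 2.4×20×20×450) = 270 kN/bolt; interior L_c = 80 − 22 = 58, R_n = 432 kN/bolt. φR_n = 0.75 × (2×270 + 6×432) = 2349.0 kN.
Tension yield (gross): A_g = 215×20 = 4300 mm². φR_n = 0.90 × 345 × 4300 = 1335.2 kN.
Tension rupture (net): A_n = (215 − 2×24)×20 = 3340 mm² (U = 1.0, A_e = A_n). φR_n = 0.75 × 450 × 3340 = 1127.3 kN.
Block shear: shear path 2×[36+3×80] = 2×276 mm, A_gv = 11040, A_nv = 2×(276 − 3.5×24)×20 = 7680 mm²; tension across gage: (67 − 1×24)×20 = 860 mm². R_n = min(0.6×450×7680, 0.6×345×11040) + 1.0×450×860 = min(2073.6, 2285.3) + 387 = 2460.6 kN. φR_n = 0.75 × 2460.6 = 1845.5 kN.
Governing: min(701.2, 2349.0, 1335.2, 1127.3, 1845.5) = 701.2 kN → bolt shear.

701.2 kN (bolt shear governs)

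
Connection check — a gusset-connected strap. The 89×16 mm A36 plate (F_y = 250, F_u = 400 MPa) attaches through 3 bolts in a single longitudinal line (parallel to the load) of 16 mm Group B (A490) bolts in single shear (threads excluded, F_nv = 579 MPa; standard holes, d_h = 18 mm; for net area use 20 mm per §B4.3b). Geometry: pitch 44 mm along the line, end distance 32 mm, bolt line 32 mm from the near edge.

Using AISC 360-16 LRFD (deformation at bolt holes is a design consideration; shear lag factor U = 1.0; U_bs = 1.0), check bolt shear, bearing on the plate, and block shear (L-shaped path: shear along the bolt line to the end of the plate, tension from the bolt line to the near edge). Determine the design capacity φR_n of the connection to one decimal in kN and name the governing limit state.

261.9 kN (bolt shear governs)

Bolt shear: A_b = π(16)²/4 = 201.06 mm². φR_n = 0.75 × 579 × 201.06 × 3 × 1 = 261.9 kN.
Bearing (16 mm plate, F_u = 400 MPa): end bolts L_c = 32 − 18/2 = 23, R_n = min(1.2×23×16×400, 2.4×16×16×400) = 176.64 kN/bolt; interior L_c = 44 − 18 = 26, R_n = 199.68 kN/bolt. φR_n = 0.75 × (1×176.64 + 2×199.68) = 432.0 kN.
Block shear: shear path 1×[32+2×44] = 1×120 mm, A_gv = 1920, A_nv = 1×(120 − 2.5×20)×16 = 1120 mm²; tension to near edge: (32 − 0.5×20)×16 = 352 mm². R_n = min(0.6×400×1120, 0.6×250×1920) + 1.0×400×352 = min(268.8, 288) + 140.8 = 409.6 kN. φR_n = 0.75 × 409.6 = 307.2 kN.
Governing: min(261.9, 432.0, 307.2) = 261.9 kN → bolt shear.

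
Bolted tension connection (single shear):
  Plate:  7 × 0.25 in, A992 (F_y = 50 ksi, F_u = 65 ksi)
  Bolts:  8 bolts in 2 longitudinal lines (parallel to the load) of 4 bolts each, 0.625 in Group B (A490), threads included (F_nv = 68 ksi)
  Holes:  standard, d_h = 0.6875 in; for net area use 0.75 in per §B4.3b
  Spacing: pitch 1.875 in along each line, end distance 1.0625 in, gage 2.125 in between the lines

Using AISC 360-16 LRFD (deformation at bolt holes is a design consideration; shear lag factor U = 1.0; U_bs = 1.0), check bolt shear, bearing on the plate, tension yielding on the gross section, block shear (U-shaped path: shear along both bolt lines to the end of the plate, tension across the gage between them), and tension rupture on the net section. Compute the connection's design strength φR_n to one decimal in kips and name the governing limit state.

Bolt shear: A_b = π(0.625)²/4 = 0.3068 in². φR_n = 0.75 × 68 × 0.3068 × 8 × 1 = 125.2 kips.
Bearing (0.25 in plate, F_u = 65 ksi): end bolts L_c = 1.0625 − 0.6875/2 = 0.71875, R_n = min(1.2×0.71875×0.25×65, 2.4×0.625×0.25×65) = 14.016 kips/bolt; interior L_c = 1.875 − 0.6875 = 1.1875, R_n = 23.156 kips/bolt. φR_n = 0.75 × (2×14.016 + 6×23.156) = 125.2 kips.
Tension yield (gross): A_g = 7×0.25 = 1.75 in². φR_n = 0.90 × 50 × 1.75 = 78.8 kips.
Block shear: shear path 2×[1.0625+3×1.875] = 2×6.6875 in, A_gv = 3.3438, A_nv = 2×(6.6875 − 3.5×0.75)×0.25 = 2.0313 in²; tension across gage: (2.125 − 1×0.75)×0.25 = 0.34375 in². R_n = min(0.6×65×2.0313, 0.6×50×3.3438) + 1.0×65×0.34375 = min(79.221, 100.31) + 22.344 = 101.57 kips. φR_n = 0.75 × 101.57 = 76.2 kips.
Tension rupture (net): A_n = (7 − 2×0.75)×0.25 = 1.375 in² (U = 1.0, A_e = A_n). φR_n = 0.75 × 65 × 1.375 = 67.0 kips.
Governing: min(125.2, 125.2, 78.8, 76.2, 67.0) = 67.0 kips → net-section rupture.

67.0 kips (net-section rupture governs)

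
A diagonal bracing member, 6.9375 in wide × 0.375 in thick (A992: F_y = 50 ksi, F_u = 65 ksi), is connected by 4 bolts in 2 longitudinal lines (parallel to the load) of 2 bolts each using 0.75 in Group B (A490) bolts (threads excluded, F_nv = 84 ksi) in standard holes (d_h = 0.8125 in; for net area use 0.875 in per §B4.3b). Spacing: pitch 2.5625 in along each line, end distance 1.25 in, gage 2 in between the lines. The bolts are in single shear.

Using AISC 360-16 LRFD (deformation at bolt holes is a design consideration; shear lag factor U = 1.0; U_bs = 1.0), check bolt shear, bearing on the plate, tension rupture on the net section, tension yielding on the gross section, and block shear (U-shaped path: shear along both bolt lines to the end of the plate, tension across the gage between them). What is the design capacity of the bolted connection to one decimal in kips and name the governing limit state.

Bolt shear: A_b = π(0.75)²/4 = 0.44179 in². φR_n = 0.75 × 84 × 0.44179 × 4 × 1 = 111.3 kips.
Bearing (0.375 in plate, F_u = 65 ksi): end bolts L_c = 1.25 − 0.8125/2 = 0.84375, R_n = min(1.2×0.84375×0.375×65, 2.4×0.75×0.375×65) = 24.68 kips/bolt; interior L_c = 2.5625 − 0.8125 = 1.75, R_n = 43.875 kips/bolt. φR_n = 0.75 × (2×24.68 + 2×43.875) = 102.8 kips.
Tension rupture (net): A_n = (6.9375 − 2×0.875)×0.375 = 1.9453 in² (U = 1.0, A_e = A_n). φR_n = 0.75 × 65 × 1.9453 = 94.8 kips.
Tension yield (gross): A_g = 6.9375×0.375 = 2.6016 in². φR_n = 0.90 × 50 × 2.6016 = 117.1 kips.
Block shear: shear path 2×[1.25+1×2.5625] = 2×3.8125 in, A_gv = 2.8594, A_nv = 2×(3.8125 − 1.5×0.875)×0.375 = 1.875 in²; tension across gage: (2 − 1×0.875)×0.375 = 0.42188 in². R_n = min(0.6×65×1.875, 0.6×50×2.8594) + 1.0×65×0.42188 = min(73.125, 85.782) + 27.422 = 100.55 kips. φR_n = 0.75 × 100.55 = 75.4 kips.
Governing: min(111.3, 102.8, 94.8, 117.1, 75.4) = 75.4 kips → block shear.

75.4 kips (block shear governs)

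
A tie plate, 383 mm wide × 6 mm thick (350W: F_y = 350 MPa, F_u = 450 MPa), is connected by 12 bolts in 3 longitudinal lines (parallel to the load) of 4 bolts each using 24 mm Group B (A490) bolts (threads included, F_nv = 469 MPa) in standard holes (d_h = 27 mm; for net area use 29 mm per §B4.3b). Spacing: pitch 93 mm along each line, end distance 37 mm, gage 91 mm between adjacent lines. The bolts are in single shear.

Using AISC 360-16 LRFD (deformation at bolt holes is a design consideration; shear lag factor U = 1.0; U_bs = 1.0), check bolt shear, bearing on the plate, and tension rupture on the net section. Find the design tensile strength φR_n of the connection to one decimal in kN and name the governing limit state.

599.4 kN (net-section rupture governs)

Bolt shear: A_b = π(24)²/4 = 452.39 mm². φR_n = 0.75 × 469 × 452.39 × 12 × 1 = 1909.5 kN.
Bearing (6 mm plate, F_u = 450 MPa): end bolts L_c = 37 − 27/2 = 23.5, R_n = min(1.2×23.5×6×450, 2.4×24×6×450) = 76.14 kN/bolt; interior L_c = 93 − 27 = 66, R_n = 155.52 kN/bolt. φR_n = 0.75 × (3×76.14 + 9×155.52) = 1221.1 kN.
Tension rupture (net): A_n = (383 − 3×29)×6 = 1776 mm² (U = 1.0, A_e = A_n). φR_n = 0.75 × 450 × 1776 = 599.4 kN.
Governing: min(1909.5, 1221.1, 599.4) = 599.4 kN → net-section rupture.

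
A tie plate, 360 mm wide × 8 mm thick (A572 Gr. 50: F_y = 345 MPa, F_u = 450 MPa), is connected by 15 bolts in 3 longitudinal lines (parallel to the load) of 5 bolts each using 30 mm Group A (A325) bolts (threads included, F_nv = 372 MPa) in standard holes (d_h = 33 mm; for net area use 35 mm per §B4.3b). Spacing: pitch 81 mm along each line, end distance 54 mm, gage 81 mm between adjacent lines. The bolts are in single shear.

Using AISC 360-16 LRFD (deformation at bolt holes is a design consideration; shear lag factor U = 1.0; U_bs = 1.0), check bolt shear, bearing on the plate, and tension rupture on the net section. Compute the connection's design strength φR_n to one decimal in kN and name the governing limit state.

688.5 kN (net-section rupture governs)

Bolt shear: A_b = π(30)²/4 = 706.86 mm². φR_n = 0.75 × 372 × 706.86 × 15 × 1 = 2958.2 kN.
Bearing (8 mm plate, F_u = 450 MPa): end bolts L_c = 54 − 33/2 = 37.5, R_n = min(1.2×37.5×8×450, 2.4×30×8×450) = 162 kN/bolt; interior L_c = 81 − 33 = 48, R_n = 207.36 kN/bolt. φR_n = 0.75 × (3×162 + 12×207.36) = 2230.7 kN.
Tension rupture (net): A_n = (360 − 3×35)×8 = 2040 mm² (U = 1.0, A_e = A_n). φR_n = 0.75 × 450 × 2040 = 688.5 kN.
Governing: min(2958.2, 2230.7, 688.5) = 688.5 kN → net-section rupture.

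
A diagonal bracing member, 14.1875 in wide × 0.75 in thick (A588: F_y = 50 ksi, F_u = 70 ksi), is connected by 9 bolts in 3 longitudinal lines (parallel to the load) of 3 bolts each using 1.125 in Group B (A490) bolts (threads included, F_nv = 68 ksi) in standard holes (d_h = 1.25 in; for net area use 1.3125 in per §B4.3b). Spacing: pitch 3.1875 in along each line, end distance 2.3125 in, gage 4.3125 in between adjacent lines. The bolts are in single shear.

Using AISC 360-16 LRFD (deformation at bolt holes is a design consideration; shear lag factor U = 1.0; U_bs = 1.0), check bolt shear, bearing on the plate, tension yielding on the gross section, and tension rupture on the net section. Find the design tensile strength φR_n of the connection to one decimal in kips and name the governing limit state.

Bolt shear: A_b = π(1.125)²/4 = 0.99402 in². φR_n = 0.75 × 68 × 0.99402 × 9 × 1 = 456.3 kips.
Bearing (0.75 in plate, F_u = 70 ksi): end bolts L_c = 2.3125 − 1.25/2 = 1.6875, R_n = min(1.2×1.6875×0.75×70, 2.4×1.125×0.75×70) = 106.31 kips/bolt; interior L_c = 3.1875 − 1.25 = 1.9375, R_n = 122.06 kips/bolt. φR_n = 0.75 × (3×106.31 + 6×122.06) = 788.5 kips.
Tension yield (gross): A_g = 14.1875×0.75 = 10.641 in². φR_n = 0.90 × 50 × 10.641 = 478.8 kips.
Tension rupture (net): A_n = (14.1875 − 3×1.3125)×0.75 = 7.6875 in² (U = 1.0, A_e = A_n). φR_n = 0.75 × 70 × 7.6875 = 403.6 kips.
Governing: min(456.3, 788.5, 478.8, 403.6) = 403.6 kips → net-section rupture.

403.6 kips (net-section rupture governs)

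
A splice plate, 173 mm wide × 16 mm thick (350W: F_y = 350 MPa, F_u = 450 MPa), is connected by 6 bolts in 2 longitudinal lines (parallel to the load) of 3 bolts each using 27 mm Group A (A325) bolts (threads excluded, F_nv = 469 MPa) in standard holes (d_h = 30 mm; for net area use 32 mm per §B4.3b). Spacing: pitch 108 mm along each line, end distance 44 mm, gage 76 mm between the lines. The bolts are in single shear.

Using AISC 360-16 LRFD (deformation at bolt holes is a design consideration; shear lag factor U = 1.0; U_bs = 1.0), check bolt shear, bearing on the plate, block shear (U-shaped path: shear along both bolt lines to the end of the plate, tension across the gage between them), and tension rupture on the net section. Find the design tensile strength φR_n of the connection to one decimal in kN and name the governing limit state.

588.6 kN (net-section rupture governs)

Bolt shear: A_b = π(27)²/4 = 572.56 mm². φR_n = 0.75 × 469 × 572.56 × 6 × 1 = 1208.4 kN.
Bearing (16 mm plate, F_u = 450 MPa): end bolts L_c = 44 − 30/2 = 29, R_n = min(1.2×29×16×450, 2.4×27×16×450) = 250.56 kN/bolt; interior L_c = 108 − 30 = 78, R_n = 466.56 kN/bolt. φR_n = 0.75 × (2×250.56 + 4×466.56) = 1775.5 kN.
Block shear: shear path 2×[44+2×108] = 2×260 mm, A_gv = 8320, A_nv = 2×(260 − 2.5×32)×16 = 5760 mm²; tension across gage: (76 − 1×32)×16 = 704 mm². R_n = min(0.6×450×5760, 0.6×350×8320) + 1.0×450×704 = min(1555.2, 1747.2) + 316.8 = 1872 kN. φR_n = 0.75 × 1872 = 1404.0 kN.
Tension rupture (net): A_n = (173 − 2×32)×16 = 1744 mm² (U = 1.0, A_e = A_n). φR_n = 0.75 × 450 × 1744 = 588.6 kN.
Governing: min(1208.4, 1775.5, 1404.0, 588.6) = 588.6 kN → net-section rupture.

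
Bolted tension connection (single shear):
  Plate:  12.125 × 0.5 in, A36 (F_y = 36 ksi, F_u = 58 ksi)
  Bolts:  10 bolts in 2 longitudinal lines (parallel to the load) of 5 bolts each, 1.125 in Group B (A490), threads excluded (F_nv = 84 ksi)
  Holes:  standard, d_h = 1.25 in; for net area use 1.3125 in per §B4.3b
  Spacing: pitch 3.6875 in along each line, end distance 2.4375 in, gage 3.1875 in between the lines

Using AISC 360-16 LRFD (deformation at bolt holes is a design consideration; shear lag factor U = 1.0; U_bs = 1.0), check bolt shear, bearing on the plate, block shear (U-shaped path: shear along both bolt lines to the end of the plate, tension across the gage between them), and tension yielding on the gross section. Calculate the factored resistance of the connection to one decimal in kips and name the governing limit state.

Bolt shear: A_b = π(1.125)²/4 = 0.99402 in². φR_n = 0.75 × 84 × 0.99402 × 10 × 1 = 626.2 kips.
Bearing (0.5 in plate, F_u = 58 ksi): end bolts L_c = 2.4375 − 1.25/2 = 1.8125, R_n = min(1.2×1.8125×0.5×58, 2.4×1.125×0.5×58) = 63.075 kips/bolt; interior L_c = 3.6875 − 1.25 = 2.4375, R_n = 78.3 kips/bolt. φR_n = 0.75 × (2×63.075 + 8×78.3) = 564.4 kips.
Block shear: shear path 2×[2.4375+4×3.6875] = 2×17.1875 in, A_gv = 17.188, A_nv = 2×(17.1875 − 4.5×1.3125)×0.5 = 11.281 in²; tension across gage: (3.1875 − 1×1.3125)×0.5 = 0.9375 in². R_n = min(0.6×58×11.281, 0.6×36×17.188) + 1.0×58×0.9375 = min(392.58, 371.26) + 54.375 = 425.64 kips. φR_n = 0.75 × 425.64 = 319.2 kips.
Tension yield (gross): A_g = 12.125×0.5 = 6.0625 in². φR_n = 0.90 × 36 × 6.0625 = 196.4 kips.
Governing: min(626.2, 564.4, 319.2, 196.4) = 196.4 kips → gross-section yield.

196.4 kips (gross-section yield governs)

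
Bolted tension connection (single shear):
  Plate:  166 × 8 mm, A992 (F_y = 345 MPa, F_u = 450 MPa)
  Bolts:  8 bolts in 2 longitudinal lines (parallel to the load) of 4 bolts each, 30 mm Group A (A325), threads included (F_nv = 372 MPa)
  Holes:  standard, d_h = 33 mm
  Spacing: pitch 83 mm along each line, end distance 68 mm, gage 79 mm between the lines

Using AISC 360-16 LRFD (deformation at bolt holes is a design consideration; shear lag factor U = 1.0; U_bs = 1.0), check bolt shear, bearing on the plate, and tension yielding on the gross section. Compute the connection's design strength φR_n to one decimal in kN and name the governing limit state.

412.3 kN (gross-section yield governs)

Bolt shear: A_b = π(30)²/4 = 706.86 mm². φR_n = 0.75 × 372 × 706.86 × 8 × 1 = 1577.7 kN.
Bearing (8 mm plate, F_u = 450 MPa): end bolts L_c = 68 − 33/2 = 51.5, R_n = min(1.2×51.5×8×450, 2.4×30×8×450) = 222.48 kN/bolt; interior L_c = 83 − 33 = 50, R_n = 216 kN/bolt. φR_n = 0.75 × (2×222.48 + 6×216) = 1305.7 kN.
Tension yield (gross): A_g = 166×8 = 1328 mm². φR_n = 0.90 × 345 × 1328 = 412.3 kN.
Governing: min(1577.7, 1305.7, 412.3) = 412.3 kN → gross-section yield.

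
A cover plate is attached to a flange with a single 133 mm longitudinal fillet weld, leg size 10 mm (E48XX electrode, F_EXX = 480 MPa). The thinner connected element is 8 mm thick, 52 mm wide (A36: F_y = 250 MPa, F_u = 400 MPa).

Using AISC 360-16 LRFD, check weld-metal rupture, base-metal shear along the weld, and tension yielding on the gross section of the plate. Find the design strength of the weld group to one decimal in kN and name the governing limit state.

93.6 kN (gross-section yield governs)

Weld metal: throat = 0.707×10 = 7.07 mm, L = 133 mm. φR_n = 0.75 × 0.6 × 480 × 7.07 × 133 = 203.1 kN.
Base metal shear (8 mm plate): yield φR_n = 1.0×0.6×250×8×133 = 159.6 kN; rupture φR_n = 0.75×0.6×400×8×133 = 191.5 kN; take 159.6 kN (yield).
Tension yield (gross): A_g = 52×8 = 416 mm². φR_n = 0.90 × 250 × 416 = 93.6 kN.
Governing: min(203.1, 159.6, 93.6) = 93.6 kN → gross-section yield.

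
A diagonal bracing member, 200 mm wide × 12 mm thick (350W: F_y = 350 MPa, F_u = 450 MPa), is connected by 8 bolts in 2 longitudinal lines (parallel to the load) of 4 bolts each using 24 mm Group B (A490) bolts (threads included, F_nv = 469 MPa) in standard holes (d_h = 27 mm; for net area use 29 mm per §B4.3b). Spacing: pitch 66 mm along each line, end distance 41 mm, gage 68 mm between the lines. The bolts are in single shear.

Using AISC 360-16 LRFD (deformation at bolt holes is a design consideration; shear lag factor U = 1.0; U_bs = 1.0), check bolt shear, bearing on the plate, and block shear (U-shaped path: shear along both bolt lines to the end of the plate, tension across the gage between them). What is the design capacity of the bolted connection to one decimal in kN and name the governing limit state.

Bolt shear: A_b = π(24)²/4 = 452.39 mm². φR_n = 0.75 × 469 × 452.39 × 8 × 1 = 1273.0 kN.
Bearing (12 mm plate, F_u = 450 MPa): end bolts L_c = 41 − 27/2 = 27.5, R_n = min(1.2×27.5×12×450, 2.4×24×12×450) = 178.2 kN/bolt; interior L_c = 66 − 27 = 39, R_n = 252.72 kN/bolt. φR_n = 0.75 × (2×178.2 + 6×252.72) = 1404.5 kN.
Block shear: shear path 2×[41+3×66] = 2×239 mm, A_gv = 5736, A_nv = 2×(239 − 3.5×29)×12 = 3300 mm²; tension across gage: (68 − 1×29)×12 = 468 mm². R_n = min(0.6×450×3300, 0.6×350×5736) + 1.0×450×468 = min(891, 1204.6) + 210.6 = 1101.6 kN. φR_n = 0.75 × 1101.6 = 826.2 kN.
Governing: min(1273.0, 1404.5, 826.2) = 826.2 kN → block shear.

826.2 kN (block shear governs)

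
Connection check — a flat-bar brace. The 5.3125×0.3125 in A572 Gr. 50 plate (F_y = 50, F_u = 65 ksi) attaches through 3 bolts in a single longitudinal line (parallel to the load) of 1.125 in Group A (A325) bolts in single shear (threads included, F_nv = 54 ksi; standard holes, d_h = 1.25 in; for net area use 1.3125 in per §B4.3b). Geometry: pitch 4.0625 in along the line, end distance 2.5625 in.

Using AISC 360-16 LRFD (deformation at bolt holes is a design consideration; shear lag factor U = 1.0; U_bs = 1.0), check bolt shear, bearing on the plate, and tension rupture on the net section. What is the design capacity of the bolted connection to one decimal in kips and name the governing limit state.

60.9 kips (net-section rupture governs)

Bolt shear: A_b = π(1.125)²/4 = 0.99402 in². φR_n = 0.75 × 54 × 0.99402 × 3 × 1 = 120.8 kips.
Bearing (0.3125 in plate, F_u = 65 ksi): end bolts L_c = 2.5625 − 1.25/2 = 1.9375, R_n = min(1.2×1.9375×0.3125×65, 2.4×1.125×0.3125×65) = 47.227 kips/bolt; interior L_c = 4.0625 − 1.25 = 2.8125, R_n = 54.844 kips/bolt. φR_n = 0.75 × (1×47.227 + 2×54.844) = 117.7 kips.
Tension rupture (net): A_n = (5.3125 − 1×1.3125)×0.3125 = 1.25 in² (U = 1.0, A_e = A_n). φR_n = 0.75 × 65 × 1.25 = 60.9 kips.
Governing: min(120.8, 117.7, 60.9) = 60.9 kips → net-section rupture.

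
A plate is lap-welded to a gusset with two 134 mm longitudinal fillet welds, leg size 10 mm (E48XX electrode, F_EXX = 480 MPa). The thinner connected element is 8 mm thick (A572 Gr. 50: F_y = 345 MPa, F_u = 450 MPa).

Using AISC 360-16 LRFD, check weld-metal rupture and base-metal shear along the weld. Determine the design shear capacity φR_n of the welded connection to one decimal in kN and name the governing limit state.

409.3 kN (weld metal governs)

Weld metal: throat = 0.707×10 = 7.07 mm, L = 2×134 = 268 mm. φR_n = 0.75 × 0.6 × 480 × 7.07 × 268 = 409.3 kN.
Base metal shear (8 mm plate): yield φR_n = 1.0×0.6×345×8×268 = 443.8 kN; rupture φR_n = 0.75×0.6×450×8×268 = 434.2 kN; take 434.2 kN (rupture).
Governing: min(409.3, 434.2) = 409.3 kN → weld metal.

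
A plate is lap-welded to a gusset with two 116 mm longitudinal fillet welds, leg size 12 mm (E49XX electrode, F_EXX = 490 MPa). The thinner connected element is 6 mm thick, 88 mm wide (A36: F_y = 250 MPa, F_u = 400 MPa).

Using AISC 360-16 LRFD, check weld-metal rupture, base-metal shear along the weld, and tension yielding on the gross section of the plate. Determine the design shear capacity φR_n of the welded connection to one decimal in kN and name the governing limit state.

Weld metal: throat = 0.707×12 = 8.484 mm, L = 2×116 = 232 mm. φR_n = 0.75 × 0.6 × 490 × 8.484 × 232 = 434.0 kN.
Base metal shear (6 mm plate): yield φR_n = 1.0×0.6×250×6×232 = 208.8 kN; rupture φR_n = 0.75×0.6×400×6×232 = 250.6 kN; take 208.8 kN (yield).
Tension yield (gross): A_g = 88×6 = 528 mm². φR_n = 0.90 × 250 × 528 = 118.8 kN.
Governing: min(434.0, 208.8, 118.8) = 118.8 kN → gross-section yield.

118.8 kN (gross-section yield governs)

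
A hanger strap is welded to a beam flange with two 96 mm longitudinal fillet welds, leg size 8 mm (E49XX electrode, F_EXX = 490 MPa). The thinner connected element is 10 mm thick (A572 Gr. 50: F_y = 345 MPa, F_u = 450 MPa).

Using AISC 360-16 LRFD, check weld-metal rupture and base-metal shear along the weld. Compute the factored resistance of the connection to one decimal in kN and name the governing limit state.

239.5 kN (weld metal governs)

Weld metal: throat = 0.707×8 = 5.656 mm, L = 2×96 = 192 mm. φR_n = 0.75 × 0.6 × 490 × 5.656 × 192 = 239.5 kN.
Base metal shear (10 mm plate): yield φR_n = 1.0×0.6×345×10×192 = 397.4 kN; rupture φR_n = 0.75×0.6×450×10×192 = 388.8 kN; take 388.8 kN (rupture).
Governing: min(239.5, 388.8) = 239.5 kN → weld metal.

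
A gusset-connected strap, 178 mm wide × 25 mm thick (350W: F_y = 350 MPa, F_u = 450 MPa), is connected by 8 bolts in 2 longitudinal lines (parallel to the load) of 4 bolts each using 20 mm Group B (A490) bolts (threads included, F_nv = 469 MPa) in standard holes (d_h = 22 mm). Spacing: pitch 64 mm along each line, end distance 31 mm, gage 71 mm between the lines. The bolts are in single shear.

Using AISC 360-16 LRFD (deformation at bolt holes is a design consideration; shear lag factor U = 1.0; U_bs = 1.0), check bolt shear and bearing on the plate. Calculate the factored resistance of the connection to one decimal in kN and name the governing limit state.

884.0 kN (bolt shear governs)

Bolt shear: A_b = π(20)²/4 = 314.16 mm². φR_n = 0.75 × 469 × 314.16 × 8 × 1 = 884.0 kN.
Bearing (25 mm plate, F_u = 450 MPa): end bolts L_c = 31 − 22/2 = 20, R_n = min(1.2×20×25×450, 2.4×20×25×450) = 270 kN/bolt; interior L_c = 64 − 22 = 42, R_n = 540 kN/bolt. φR_n = 0.75 × (2×270 + 6×540) = 2835.0 kN.
Governing: min(884.0, 2835.0) = 884.0 kN → bolt shear.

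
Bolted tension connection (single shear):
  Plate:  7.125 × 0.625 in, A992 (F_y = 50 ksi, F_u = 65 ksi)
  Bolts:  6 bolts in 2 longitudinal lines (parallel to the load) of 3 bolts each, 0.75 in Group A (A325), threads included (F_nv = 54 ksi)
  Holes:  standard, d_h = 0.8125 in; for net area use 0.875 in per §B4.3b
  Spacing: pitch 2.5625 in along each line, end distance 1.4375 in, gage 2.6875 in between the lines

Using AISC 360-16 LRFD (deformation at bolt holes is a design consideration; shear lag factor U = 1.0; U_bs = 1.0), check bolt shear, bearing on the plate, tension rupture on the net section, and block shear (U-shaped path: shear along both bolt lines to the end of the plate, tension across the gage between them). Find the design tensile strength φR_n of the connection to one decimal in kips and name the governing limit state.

Bolt shear: A_b = π(0.75)²/4 = 0.44179 in². φR_n = 0.75 × 54 × 0.44179 × 6 × 1 = 107.4 kips.
Bearing (0.625 in plate, F_u = 65 ksi): end bolts L_c = 1.4375 − 0.8125/2 = 1.03125, R_n = min(1.2×1.03125×0.625×65, 2.4×0.75×0.625×65) = 50.273 kips/bolt; interior L_c = 2.5625 − 0.8125 = 1.75, R_n = 73.125 kips/bolt. φR_n = 0.75 × (2×50.273 + 4×73.125) = 294.8 kips.
Tension rupture (net): A_n = (7.125 − 2×0.875)×0.625 = 3.3594 in² (U = 1.0, A_e = A_n). φR_n = 0.75 × 65 × 3.3594 = 163.8 kips.
Block shear: shear path 2×[1.4375+2×2.5625] = 2×6.5625 in, A_gv = 8.2031, A_nv = 2×(6.5625 − 2.5×0.875)×0.625 = 5.4688 in²; tension across gage: (2.6875 − 1×0.875)×0.625 = 1.1328 in². R_n = min(0.6×65×5.4688, 0.6×50×8.2031) + 1.0×65×1.1328 = min(213.28, 246.09) + 73.632 = 286.91 kips. φR_n = 0.75 × 286.91 = 215.2 kips.
Governing: min(107.4, 294.8, 163.8, 215.2) = 107.4 kips → bolt shear.

107.4 kips (bolt shear governs)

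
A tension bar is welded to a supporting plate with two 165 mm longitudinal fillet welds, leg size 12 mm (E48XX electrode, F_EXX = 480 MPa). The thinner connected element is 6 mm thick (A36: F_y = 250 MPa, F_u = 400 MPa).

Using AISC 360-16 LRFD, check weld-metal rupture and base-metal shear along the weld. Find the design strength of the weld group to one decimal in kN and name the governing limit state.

Weld metal: throat = 0.707×12 = 8.484 mm, L = 2×165 = 330 mm. φR_n = 0.75 × 0.6 × 480 × 8.484 × 330 = 604.7 kN.
Base metal shear (6 mm plate): yield φR_n = 1.0×0.6×250×6×330 = 297.0 kN; rupture φR_n = 0.75×0.6×400×6×330 = 356.4 kN; take 297.0 kN (yield).
Governing: min(604.7, 297.0) = 297.0 kN → base-metal shear.

297.0 kN (base-metal shear governs)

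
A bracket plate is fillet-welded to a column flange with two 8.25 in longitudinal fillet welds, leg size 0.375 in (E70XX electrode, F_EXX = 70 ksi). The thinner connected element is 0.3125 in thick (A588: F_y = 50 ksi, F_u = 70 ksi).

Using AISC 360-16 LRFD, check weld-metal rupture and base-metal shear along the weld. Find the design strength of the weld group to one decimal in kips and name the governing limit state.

Weld metal: throat = 0.707×0.375 = 0.26513 in, L = 2×8.25 = 16.5 in. φR_n = 0.75 × 0.6 × 70 × 0.26513 × 16.5 = 137.8 kips.
Base metal shear (0.3125 in plate): yield φR_n = 1.0×0.6×50×0.3125×16.5 = 154.7 kips; rupture φR_n = 0.75×0.6×70×0.3125×16.5 = 162.4 kips; take 154.7 kips (yield).
Governing: min(137.8, 154.7) = 137.8 kips → weld metal.

137.8 kips (weld metal governs)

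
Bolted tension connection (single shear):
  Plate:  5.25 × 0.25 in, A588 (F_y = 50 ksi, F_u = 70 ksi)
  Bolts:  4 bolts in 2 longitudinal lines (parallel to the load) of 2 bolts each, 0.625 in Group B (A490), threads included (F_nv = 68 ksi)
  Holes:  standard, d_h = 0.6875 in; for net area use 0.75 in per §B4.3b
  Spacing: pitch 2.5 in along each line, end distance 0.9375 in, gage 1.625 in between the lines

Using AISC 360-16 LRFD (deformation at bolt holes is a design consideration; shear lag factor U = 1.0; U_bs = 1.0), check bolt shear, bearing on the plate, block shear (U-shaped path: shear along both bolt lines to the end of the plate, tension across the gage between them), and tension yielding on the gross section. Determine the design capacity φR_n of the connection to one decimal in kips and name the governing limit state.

Bolt shear: A_b = π(0.625)²/4 = 0.3068 in². φR_n = 0.75 × 68 × 0.3068 × 4 × 1 = 62.6 kips.
Bearing (0.25 in plate, F_u = 70 ksi): end bolts L_c = 0.9375 − 0.6875/2 = 0.59375, R_n = min(1.2×0.59375×0.25×70, 2.4×0.625×0.25×70) = 12.469 kips/bolt; interior L_c = 2.5 − 0.6875 = 1.8125, R_n = 26.25 kips/bolt. φR_n = 0.75 × (2×12.469 + 2×26.25) = 58.1 kips.
Block shear: shear path 2×[0.9375+1×2.5] = 2×3.4375 in, A_gv = 1.7188, A_nv = 2×(3.4375 − 1.5×0.75)×0.25 = 1.1563 in²; tension across gage: (1.625 − 1×0.75)×0.25 = 0.21875 in². R_n = min(0.6×70×1.1563, 0.6×50×1.7188) + 1.0×70×0.21875 = min(48.565, 51.564) + 15.313 = 63.878 kips. φR_n = 0.75 × 63.878 = 47.9 kips.
Tension yield (gross): A_g = 5.25×0.25 = 1.3125 in². φR_n = 0.90 × 50 × 1.3125 = 59.1 kips.
Governing: min(62.6, 58.1, 47.9, 59.1) = 47.9 kips → block shear.

47.9 kips (block shear governs)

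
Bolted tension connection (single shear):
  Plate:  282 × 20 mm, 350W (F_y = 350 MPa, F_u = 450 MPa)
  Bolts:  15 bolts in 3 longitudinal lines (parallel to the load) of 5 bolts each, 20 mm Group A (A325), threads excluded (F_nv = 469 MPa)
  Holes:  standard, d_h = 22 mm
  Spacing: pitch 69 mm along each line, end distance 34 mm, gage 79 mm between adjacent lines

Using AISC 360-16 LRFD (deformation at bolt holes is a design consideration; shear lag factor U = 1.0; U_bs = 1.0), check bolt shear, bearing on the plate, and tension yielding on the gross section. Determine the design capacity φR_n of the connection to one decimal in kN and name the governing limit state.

Bolt shear: A_b = π(20)²/4 = 314.16 mm². φR_n = 0.75 × 469 × 314.16 × 15 × 1 = 1657.6 kN.
Bearing (20 mm plate, F_u = 450 MPa): end bolts L_c = 34 − 22/2 = 23, R_n = min(1.2×23×20×450, 2.4×20×20×450) = 248.4 kN/bolt; interior L_c = 69 − 22 = 47, R_n = 432 kN/bolt. φR_n = 0.75 × (3×248.4 + 12×432) = 4446.9 kN.
Tension yield (gross): A_g = 282×20 = 5640 mm². φR_n = 0.90 × 350 × 5640 = 1776.6 kN.
Governing: min(1657.6, 4446.9, 1776.6) = 1657.6 kN → bolt shear.

1657.6 kN (bolt shear governs)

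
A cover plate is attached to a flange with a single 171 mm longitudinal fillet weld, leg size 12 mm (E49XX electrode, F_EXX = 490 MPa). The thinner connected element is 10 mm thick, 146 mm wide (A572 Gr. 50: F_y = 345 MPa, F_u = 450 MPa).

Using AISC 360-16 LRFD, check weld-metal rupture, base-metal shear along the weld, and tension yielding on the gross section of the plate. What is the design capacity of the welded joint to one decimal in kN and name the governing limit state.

Weld metal: throat = 0.707×12 = 8.484 mm, L = 171 mm. φR_n = 0.75 × 0.6 × 490 × 8.484 × 171 = 319.9 kN.
Base metal shear (10 mm plate): yield φR_n = 1.0×0.6×345×10×171 = 354.0 kN; rupture φR_n = 0.75×0.6×450×10×171 = 346.3 kN; take 346.3 kN (rupture).
Tension yield (gross): A_g = 146×10 = 1460 mm². φR_n = 0.90 × 345 × 1460 = 453.3 kN.
Governing: min(319.9, 346.3, 453.3) = 319.9 kN → weld metal.

319.9 kN (weld metal governs)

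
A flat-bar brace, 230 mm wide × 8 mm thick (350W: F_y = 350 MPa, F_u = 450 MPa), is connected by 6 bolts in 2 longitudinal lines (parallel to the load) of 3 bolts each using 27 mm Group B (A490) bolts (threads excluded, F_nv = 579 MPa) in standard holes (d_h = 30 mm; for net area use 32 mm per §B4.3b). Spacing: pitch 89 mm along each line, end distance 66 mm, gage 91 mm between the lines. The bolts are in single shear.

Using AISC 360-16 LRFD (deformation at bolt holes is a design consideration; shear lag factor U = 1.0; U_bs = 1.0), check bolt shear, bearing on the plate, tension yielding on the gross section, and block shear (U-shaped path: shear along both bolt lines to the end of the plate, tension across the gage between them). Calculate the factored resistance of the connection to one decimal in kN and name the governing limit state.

Bolt shear: A_b = π(27)²/4 = 572.56 mm². φR_n = 0.75 × 579 × 572.56 × 6 × 1 = 1491.8 kN.
Bearing (8 mm plate, F_u = 450 MPa): end bolts L_c = 66 − 30/2 = 51, R_n = min(1.2×51×8×450, 2.4×27×8×450) = 220.32 kN/bolt; interior L_c = 89 − 30 = 59, R_n = 233.28 kN/bolt. φR_n = 0.75 × (2×220.32 + 4×233.28) = 1030.3 kN.
Tension yield (gross): A_g = 230×8 = 1840 mm². φR_n = 0.90 × 350 × 1840 = 579.6 kN.
Block shear: shear path 2×[66+2×89] = 2×244 mm, A_gv = 3904, A_nv = 2×(244 − 2.5×32)×8 = 2624 mm²; tension across gage: (91 − 1×32)×8 = 472 mm². R_n = min(0.6×450×2624, 0.6×350×3904) + 1.0×450×472 = min(708.48, 819.84) + 212.4 = 920.88 kN. φR_n = 0.75 × 920.88 = 690.7 kN.
Governing: min(1491.8, 1030.3, 579.6, 690.7) = 579.6 kN → gross-section yield.

579.6 kN (gross-section yield governs)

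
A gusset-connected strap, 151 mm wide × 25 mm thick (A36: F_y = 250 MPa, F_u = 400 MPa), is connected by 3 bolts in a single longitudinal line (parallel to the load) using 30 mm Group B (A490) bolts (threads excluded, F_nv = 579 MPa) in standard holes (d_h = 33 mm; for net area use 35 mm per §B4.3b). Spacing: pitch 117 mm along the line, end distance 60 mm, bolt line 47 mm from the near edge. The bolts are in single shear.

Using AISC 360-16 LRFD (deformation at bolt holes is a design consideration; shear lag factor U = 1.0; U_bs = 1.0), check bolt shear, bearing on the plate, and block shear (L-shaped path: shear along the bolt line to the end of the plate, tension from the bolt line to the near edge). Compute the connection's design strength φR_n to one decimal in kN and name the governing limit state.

Bolt shear: A_b = π(30)²/4 = 706.86 mm². φR_n = 0.75 × 579 × 706.86 × 3 × 1 = 920.9 kN.
Bearing (25 mm plate, F_u = 400 MPa): end bolts L_c = 60 − 33/2 = 43.5, R_n = min(1.2×43.5×25×400, 2.4×30×25×400) = 522 kN/bolt; interior L_c = 117 − 33 = 84, R_n = 720 kN/bolt. φR_n = 0.75 × (1×522 + 2×720) = 1471.5 kN.
Block shear: shear path 1×[60+2×117] = 1×294 mm, A_gv = 7350, A_nv = 1×(294 − 2.5×35)×25 = 5162.5 mm²; tension to near edge: (47 − 0.5×35)×25 = 737.5 mm². R_n = min(0.6×400×5162.5, 0.6×250×7350) + 1.0×400×737.5 = min(1239, 1102.5) + 295 = 1397.5 kN. φR_n = 0.75 × 1397.5 = 1048.1 kN.
Governing: min(920.9, 1471.5, 1048.1) = 920.9 kN → bolt shear.

920.9 kN (bolt shear governs)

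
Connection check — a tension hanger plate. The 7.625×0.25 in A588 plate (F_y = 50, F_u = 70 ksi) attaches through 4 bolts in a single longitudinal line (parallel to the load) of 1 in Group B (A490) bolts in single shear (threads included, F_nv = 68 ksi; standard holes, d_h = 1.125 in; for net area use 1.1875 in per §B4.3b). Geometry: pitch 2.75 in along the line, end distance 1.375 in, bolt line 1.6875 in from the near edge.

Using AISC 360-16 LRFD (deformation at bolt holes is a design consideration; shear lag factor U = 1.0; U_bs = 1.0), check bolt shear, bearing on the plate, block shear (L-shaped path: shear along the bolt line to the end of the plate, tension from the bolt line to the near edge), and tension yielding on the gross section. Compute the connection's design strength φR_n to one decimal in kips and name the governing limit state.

Bolt shear: A_b = π(1)²/4 = 0.7854 in². φR_n = 0.75 × 68 × 0.7854 × 4 × 1 = 160.2 kips.
Bearing (0.25 in plate, F_u = 70 ksi): end bolts L_c = 1.375 − 1.125/2 = 0.8125, R_n = min(1.2×0.8125×0.25×70, 2.4×1×0.25×70) = 17.063 kips/bolt; interior L_c = 2.75 − 1.125 = 1.625, R_n = 34.125 kips/bolt. φR_n = 0.75 × (1×17.063 + 3×34.125) = 89.6 kips.
Block shear: shear path 1×[1.375+3×2.75] = 1×9.625 in, A_gv = 2.4063, A_nv = 1×(9.625 − 3.5×1.1875)×0.25 = 1.3672 in²; tension to near edge: (1.6875 − 0.5×1.1875)×0.25 = 0.27344 in². R_n = min(0.6×70×1.3672, 0.6×50×2.4063) + 1.0×70×0.27344 = min(57.422, 72.189) + 19.141 = 76.563 kips. φR_n = 0.75 × 76.563 = 57.4 kips.
Tension yield (gross): A_g = 7.625×0.25 = 1.9063 in². φR_n = 0.90 × 50 × 1.9063 = 85.8 kips.
Governing: min(160.2, 89.6, 57.4, 85.8) = 57.4 kips → block shear.

57.4 kips (block shear governs)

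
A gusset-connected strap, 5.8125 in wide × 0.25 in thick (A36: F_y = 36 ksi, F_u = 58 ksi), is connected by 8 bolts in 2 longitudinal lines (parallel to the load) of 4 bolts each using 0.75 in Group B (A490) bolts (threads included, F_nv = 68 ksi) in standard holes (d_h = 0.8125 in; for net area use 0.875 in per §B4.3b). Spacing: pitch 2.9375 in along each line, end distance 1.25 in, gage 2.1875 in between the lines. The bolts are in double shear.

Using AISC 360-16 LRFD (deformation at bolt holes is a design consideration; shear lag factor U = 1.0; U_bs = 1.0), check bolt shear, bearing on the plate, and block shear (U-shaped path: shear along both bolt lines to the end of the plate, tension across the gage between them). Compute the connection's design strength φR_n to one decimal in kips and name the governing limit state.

95.8 kips (block shear governs)

Bolt shear: A_b = π(0.75)²/4 = 0.44179 in². φR_n = 0.75 × 68 × 0.44179 × 8 × 2 = 360.5 kips.
Bearing (0.25 in plate, F_u = 58 ksi): end bolts L_c = 1.25 − 0.8125/2 = 0.84375, R_n = min(1.2×0.84375×0.25×58, 2.4×0.75×0.25×58) = 14.681 kips/bolt; interior L_c = 2.9375 − 0.8125 = 2.125, R_n = 26.1 kips/bolt. φR_n = 0.75 × (2×14.681 + 6×26.1) = 139.5 kips.
Block shear: shear path 2×[1.25+3×2.9375] = 2×10.0625 in, A_gv = 5.0313, A_nv = 2×(10.0625 − 3.5×0.875)×0.25 = 3.5 in²; tension across gage: (2.1875 − 1×0.875)×0.25 = 0.32813 in². R_n = min(0.6×58×3.5, 0.6×36×5.0313) + 1.0×58×0.32813 = min(121.8, 108.68) + 19.032 = 127.71 kips. φR_n = 0.75 × 127.71 = 95.8 kips.
Governing: min(360.5, 139.5, 95.8) = 95.8 kips → block shear.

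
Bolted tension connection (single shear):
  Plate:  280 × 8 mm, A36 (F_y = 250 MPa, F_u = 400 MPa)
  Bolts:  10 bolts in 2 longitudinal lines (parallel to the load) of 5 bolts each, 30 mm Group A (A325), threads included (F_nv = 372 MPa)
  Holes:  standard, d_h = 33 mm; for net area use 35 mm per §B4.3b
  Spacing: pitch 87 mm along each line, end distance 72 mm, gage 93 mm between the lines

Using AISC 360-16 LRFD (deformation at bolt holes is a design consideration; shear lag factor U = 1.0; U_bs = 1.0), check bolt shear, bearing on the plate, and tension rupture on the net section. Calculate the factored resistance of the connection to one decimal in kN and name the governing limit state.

Bolt shear: A_b = π(30)²/4 = 706.86 mm². φR_n = 0.75 × 372 × 706.86 × 10 × 1 = 1972.1 kN.
Bearing (8 mm plate, F_u = 400 MPa): end bolts L_c = 72 − 33/2 = 55.5, R_n = min(1.2×55.5×8×400, 2.4×30×8×400) = 213.12 kN/bolt; interior L_c = 87 − 33 = 54, R_n = 207.36 kN/bolt. φR_n = 0.75 × (2×213.12 + 8×207.36) = 1563.8 kN.
Tension rupture (net): A_n = (280 − 2×35)×8 = 1680 mm² (U = 1.0, A_e = A_n). φR_n = 0.75 × 400 × 1680 = 504.0 kN.
Governing: min(1972.1, 1563.8, 504.0) = 504.0 kN → net-section rupture.

504.0 kN (net-section rupture governs)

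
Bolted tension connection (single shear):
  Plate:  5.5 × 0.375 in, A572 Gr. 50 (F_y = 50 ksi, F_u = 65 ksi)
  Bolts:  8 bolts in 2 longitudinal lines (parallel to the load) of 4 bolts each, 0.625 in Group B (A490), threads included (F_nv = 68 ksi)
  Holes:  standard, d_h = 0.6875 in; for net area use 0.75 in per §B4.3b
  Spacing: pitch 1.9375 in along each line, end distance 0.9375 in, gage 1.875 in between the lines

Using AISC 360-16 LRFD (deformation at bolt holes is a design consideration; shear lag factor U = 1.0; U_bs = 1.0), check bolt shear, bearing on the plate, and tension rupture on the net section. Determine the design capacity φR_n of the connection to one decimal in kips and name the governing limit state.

Bolt shear: A_b = π(0.625)²/4 = 0.3068 in². φR_n = 0.75 × 68 × 0.3068 × 8 × 1 = 125.2 kips.
Bearing (0.375 in plate, F_u = 65 ksi): end bolts L_c = 0.9375 − 0.6875/2 = 0.59375, R_n = min(1.2×0.59375×0.375×65, 2.4×0.625×0.375×65) = 17.367 kips/bolt; interior L_c = 1.9375 − 0.6875 = 1.25, R_n = 36.563 kips/bolt. φR_n = 0.75 × (2×17.367 + 6×36.563) = 190.6 kips.
Tension rupture (net): A_n = (5.5 − 2×0.75)×0.375 = 1.5 in² (U = 1.0, A_e = A_n). φR_n = 0.75 × 65 × 1.5 = 73.1 kips.
Governing: min(125.2, 190.6, 73.1) = 73.1 kips → net-section rupture.

73.1 kips (net-section rupture governs)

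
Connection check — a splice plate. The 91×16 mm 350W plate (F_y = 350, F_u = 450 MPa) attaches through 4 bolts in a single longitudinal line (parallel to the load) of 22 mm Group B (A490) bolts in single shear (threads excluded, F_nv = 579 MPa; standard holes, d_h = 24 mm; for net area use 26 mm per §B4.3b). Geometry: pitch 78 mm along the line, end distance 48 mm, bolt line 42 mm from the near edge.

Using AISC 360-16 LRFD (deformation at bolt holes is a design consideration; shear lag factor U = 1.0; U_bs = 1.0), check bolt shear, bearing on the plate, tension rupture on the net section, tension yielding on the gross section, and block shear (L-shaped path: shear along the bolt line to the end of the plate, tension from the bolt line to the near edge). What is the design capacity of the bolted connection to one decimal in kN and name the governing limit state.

351.0 kN (net-section rupture governs)

Bolt shear: A_b = π(22)²/4 = 380.13 mm². φR_n = 0.75 × 579 × 380.13 × 4 × 1 = 660.3 kN.
Bearing (16 mm plate, F_u = 450 MPa): end bolts L_c = 48 − 24/2 = 36, R_n = min(1.2×36×16×450, 2.4×22×16×450) = 311.04 kN/bolt; interior L_c = 78 − 24 = 54, R_n = 380.16 kN/bolt. φR_n = 0.75 × (1×311.04 + 3×380.16) = 1088.6 kN.
Tension rupture (net): A_n = (91 − 1×26)×16 = 1040 mm² (U = 1.0, A_e = A_n). φR_n = 0.75 × 450 × 1040 = 351.0 kN.
Tension yield (gross): A_g = 91×16 = 1456 mm². φR_n = 0.90 × 350 × 1456 = 458.6 kN.
Block shear: shear path 1×[48+3×78] = 1×282 mm, A_gv = 4512, A_nv = 1×(282 − 3.5×26)×16 = 3056 mm²; tension to near edge: (42 − 0.5×26)×16 = 464 mm². R_n = min(0.6×450×3056, 0.6×350×4512) + 1.0×450×464 = min(825.12, 947.52) + 208.8 = 1033.9 kN. φR_n = 0.75 × 1033.9 = 775.4 kN.
Governing: min(660.3, 1088.6, 351.0, 458.6, 775.4) = 351.0 kN → net-section rupture.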